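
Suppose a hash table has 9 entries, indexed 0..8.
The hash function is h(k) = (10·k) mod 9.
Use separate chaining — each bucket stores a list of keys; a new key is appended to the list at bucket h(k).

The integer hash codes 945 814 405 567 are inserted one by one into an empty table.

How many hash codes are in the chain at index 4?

Insert 945: h=0, bucket 0 empty → new chain.
Insert 814: h=4, bucket 4 empty → new chain.
Insert 405: h=0, bucket 0 nonempty → append to chain.
Insert 567: h=0, bucket 0 nonempty → append to chain.
Final buckets:
0: 945 -> 405 -> 567
1: -
2: -
3: -
4: 814
5: -
6: -
7: -
8: -

1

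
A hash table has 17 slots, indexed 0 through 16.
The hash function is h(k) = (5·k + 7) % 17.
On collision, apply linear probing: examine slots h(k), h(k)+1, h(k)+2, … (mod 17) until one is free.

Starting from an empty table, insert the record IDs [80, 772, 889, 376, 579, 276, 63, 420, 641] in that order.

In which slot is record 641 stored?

3

80: h=16 -> slot 16
772: h=8 -> slot 8
889: h=15 -> slot 15
376: h=0 -> slot 0
579: h=12 -> slot 12
276: h=10 -> slot 10
63: h=16, probe 16,0,1 -> slot 1
420: h=16, probe 16,0,1,2 -> slot 2
641: h=16, probe 16,0,1,2,3 -> slot 3
Table: [376, 63, 420, 641, _, _, _, _, 772, _, 276, _, 579, _, _, 889, 80]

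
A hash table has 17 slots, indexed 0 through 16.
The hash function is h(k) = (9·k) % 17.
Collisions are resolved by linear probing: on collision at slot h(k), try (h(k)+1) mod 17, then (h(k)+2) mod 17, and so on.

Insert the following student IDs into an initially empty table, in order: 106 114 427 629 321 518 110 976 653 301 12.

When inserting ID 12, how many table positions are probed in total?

106: h=2 => slot 2
114: h=6 => slot 6
427: h=1 => slot 1
629: h=0 => slot 0
321: h=16 => slot 16
518: h=4 => slot 4
110: h=4, probe 4,5 => slot 5
976: h=12 => slot 12
653: h=12, probe 12,13 => slot 13
301: h=6, probe 6,7 => slot 7
12: h=6, probe 6,7,8 => slot 8
Table: [629, 427, 106, ∅, 518, 110, 114, 301, 12, ∅, ∅, ∅, 976, 653, ∅, ∅, 321]

3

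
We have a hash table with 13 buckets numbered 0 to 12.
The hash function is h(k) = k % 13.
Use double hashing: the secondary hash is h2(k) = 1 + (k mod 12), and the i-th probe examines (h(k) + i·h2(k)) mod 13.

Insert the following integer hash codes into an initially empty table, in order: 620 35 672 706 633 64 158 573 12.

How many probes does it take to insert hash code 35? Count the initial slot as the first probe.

620 hashes to 9; slot 9 is free → place at 9.
35 hashes to 9, h2=12; 9 taken → place at 8.
672 hashes to 9, h2=1; 9 taken → place at 10.
706 hashes to 4; slot 4 is free → place at 4.
633 hashes to 9, h2=10; 9 taken → place at 6.
64 hashes to 12; slot 12 is free → place at 12.
158 hashes to 2; slot 2 is free → place at 2.
573 hashes to 1; slot 1 is free → place at 1.
12 hashes to 12, h2=1; 12 taken → place at 0.
Table: [12, 573, 158, ., 706, ., 633, ., 35, 620, 672, ., 64]

2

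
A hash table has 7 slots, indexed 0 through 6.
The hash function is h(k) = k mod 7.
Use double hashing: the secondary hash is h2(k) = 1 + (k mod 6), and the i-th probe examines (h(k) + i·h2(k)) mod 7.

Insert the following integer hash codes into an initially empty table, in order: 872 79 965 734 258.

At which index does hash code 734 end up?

Insert 872: h=4, slot 4 empty -> index 4.
Insert 79: h=2, slot 2 empty -> index 2.
Insert 965: h=6, slot 6 empty -> index 6.
Insert 734: h=6, h2=3, slots 6,2 occupied -> index 5.
Insert 258: h=6, h2=1, slot 6 occupied -> index 0.
Table: [258, ∅, 79, ∅, 872, 734, 965]

5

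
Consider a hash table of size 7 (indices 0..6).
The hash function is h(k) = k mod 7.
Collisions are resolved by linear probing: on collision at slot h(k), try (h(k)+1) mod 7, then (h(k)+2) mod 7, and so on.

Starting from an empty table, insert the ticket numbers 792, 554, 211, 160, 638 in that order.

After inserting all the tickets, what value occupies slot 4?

Insert 792: h=1, slot 1 empty → index 1.
Insert 554: h=1, slot 1 occupied → index 2.
Insert 211: h=1, slots 1,2 occupied → index 3.
Insert 160: h=6, slot 6 empty → index 6.
Insert 638: h=1, slots 1,2,3 occupied → index 4.
Table: [—, 792, 554, 211, 638, —, 160]

638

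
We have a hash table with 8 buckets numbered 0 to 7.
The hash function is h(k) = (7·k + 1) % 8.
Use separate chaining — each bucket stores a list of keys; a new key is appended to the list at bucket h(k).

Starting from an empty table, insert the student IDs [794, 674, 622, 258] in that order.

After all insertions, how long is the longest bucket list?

794 → bucket 7
674 → bucket 7 (collision)
622 → bucket 3
258 → bucket 7 (collision)
Final buckets:
0: .
1: .
2: .
3: 622
4: .
5: .
6: .
7: 794 -> 674 -> 258

3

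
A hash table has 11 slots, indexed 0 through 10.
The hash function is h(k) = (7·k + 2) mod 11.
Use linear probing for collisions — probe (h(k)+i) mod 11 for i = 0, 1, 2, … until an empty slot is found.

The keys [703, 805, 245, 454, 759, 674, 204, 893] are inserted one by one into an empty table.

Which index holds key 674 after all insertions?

4

703 hashes to 6; slot 6 is free → place at 6.
805 hashes to 5; slot 5 is free → place at 5.
245 hashes to 1; slot 1 is free → place at 1.
454 hashes to 1; 1 taken → place at 2.
759 hashes to 2; 2 taken → place at 3.
674 hashes to 1; 1,2,3 taken → place at 4.
204 hashes to 0; slot 0 is free → place at 0.
893 hashes to 5; 5,6 taken → place at 7.
Table: [204, 245, 454, 759, 674, 805, 703, 893, —, —, —]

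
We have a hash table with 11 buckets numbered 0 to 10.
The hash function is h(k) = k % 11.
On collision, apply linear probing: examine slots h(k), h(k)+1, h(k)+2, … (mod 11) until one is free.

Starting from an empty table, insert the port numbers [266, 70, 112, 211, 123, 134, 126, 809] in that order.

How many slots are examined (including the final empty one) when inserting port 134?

266: h=2 → slot 2
70: h=4 → slot 4
112: h=2, probe 2,3 → slot 3
211: h=2, probe 2,3,4,5 → slot 5
123: h=2, probe 2,3,4,5,6 → slot 6
134: h=2, probe 2,3,4,5,6,7 → slot 7
126: h=5, probe 5,6,7,8 → slot 8
809: h=6, probe 6,7,8,9 → slot 9
Table: [_, _, 266, 112, 70, 211, 123, 134, 126, 809, _]

6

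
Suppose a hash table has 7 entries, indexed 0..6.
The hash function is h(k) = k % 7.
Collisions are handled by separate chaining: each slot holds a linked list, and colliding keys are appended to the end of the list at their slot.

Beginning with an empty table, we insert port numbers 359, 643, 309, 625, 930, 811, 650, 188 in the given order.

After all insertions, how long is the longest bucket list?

5

359 → bucket 2
643 → bucket 6
309 → bucket 1
625 → bucket 2 (collision)
930 → bucket 6 (collision)
811 → bucket 6 (collision)
650 → bucket 6 (collision)
188 → bucket 6 (collision)
Final buckets:
0: —
1: 309
2: 359 -> 625
3: —
4: —
5: —
6: 643 -> 930 -> 811 -> 650 -> 188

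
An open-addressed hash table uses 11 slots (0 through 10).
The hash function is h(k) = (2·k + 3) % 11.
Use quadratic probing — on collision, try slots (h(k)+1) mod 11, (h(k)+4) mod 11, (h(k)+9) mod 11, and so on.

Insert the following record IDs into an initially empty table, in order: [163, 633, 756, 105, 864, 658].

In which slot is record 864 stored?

2

Insert 163: h=10, slot 10 empty => index 10.
Insert 633: h=4, slot 4 empty => index 4.
Insert 756: h=8, slot 8 empty => index 8.
Insert 105: h=4, slot 4 occupied => index 5.
Insert 864: h=4, slots 4,5,8 occupied => index 2.
Insert 658: h=10, slot 10 occupied => index 0.
Table: [658, —, 864, —, 633, 105, —, —, 756, —, 163]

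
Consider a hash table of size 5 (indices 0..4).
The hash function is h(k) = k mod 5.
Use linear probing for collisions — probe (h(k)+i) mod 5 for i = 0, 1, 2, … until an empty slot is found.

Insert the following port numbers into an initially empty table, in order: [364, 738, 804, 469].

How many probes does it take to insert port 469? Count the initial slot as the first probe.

Insert 364: h=4, slot 4 empty -> index 4.
Insert 738: h=3, slot 3 empty -> index 3.
Insert 804: h=4, slot 4 occupied -> index 0.
Insert 469: h=4, slots 4,0 occupied -> index 1.
Table: [804, 469, _, 738, 364]

3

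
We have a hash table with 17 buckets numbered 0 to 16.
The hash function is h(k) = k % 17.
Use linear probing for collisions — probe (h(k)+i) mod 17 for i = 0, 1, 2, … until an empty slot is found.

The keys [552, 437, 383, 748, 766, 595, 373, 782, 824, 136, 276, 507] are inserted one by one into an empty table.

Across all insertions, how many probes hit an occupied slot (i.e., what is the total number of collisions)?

552 hashes to 8; slot 8 is free -> place at 8.
437 hashes to 12; slot 12 is free -> place at 12.
383 hashes to 9; slot 9 is free -> place at 9.
748 hashes to 0; slot 0 is free -> place at 0.
766 hashes to 1; slot 1 is free -> place at 1.
595 hashes to 0; 0,1 taken -> place at 2.
373 hashes to 16; slot 16 is free -> place at 16.
782 hashes to 0; 0,1,2 taken -> place at 3.
824 hashes to 8; 8,9 taken -> place at 10.
136 hashes to 0; 0,1,2,3 taken -> place at 4.
276 hashes to 4; 4 taken -> place at 5.
507 hashes to 14; slot 14 is free -> place at 14.
Table: [748, 766, 595, 782, 136, 276, _, _, 552, 383, 824, _, 437, _, 507, _, 373]

12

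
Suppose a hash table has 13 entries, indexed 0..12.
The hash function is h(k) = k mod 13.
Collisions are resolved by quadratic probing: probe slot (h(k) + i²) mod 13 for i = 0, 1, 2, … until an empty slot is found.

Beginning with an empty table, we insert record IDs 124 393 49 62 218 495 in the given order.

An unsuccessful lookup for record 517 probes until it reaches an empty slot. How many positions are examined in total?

4

124: h=7 -> slot 7
393: h=3 -> slot 3
49: h=10 -> slot 10
62: h=10, probe 10,11 -> slot 11
218: h=10, probe 10,11,1 -> slot 1
495: h=1, probe 1,2 -> slot 2
Table: [., 218, 495, 393, ., ., ., 124, ., ., 49, 62, .]
Lookup 517: h=10, probe 10,11,1,6 → slot 6 empty, not found.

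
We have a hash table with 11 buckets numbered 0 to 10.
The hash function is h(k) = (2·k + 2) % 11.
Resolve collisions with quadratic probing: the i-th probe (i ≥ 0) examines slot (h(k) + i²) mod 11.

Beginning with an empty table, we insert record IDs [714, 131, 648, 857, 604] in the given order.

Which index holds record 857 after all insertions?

9

714 hashes to 0; slot 0 is free -> place at 0.
131 hashes to 0; 0 taken -> place at 1.
648 hashes to 0; 0,1 taken -> place at 4.
857 hashes to 0; 0,1,4 taken -> place at 9.
604 hashes to 0; 0,1,4,9 taken -> place at 5.
Table: [714, 131, —, —, 648, 604, —, —, —, 857, —]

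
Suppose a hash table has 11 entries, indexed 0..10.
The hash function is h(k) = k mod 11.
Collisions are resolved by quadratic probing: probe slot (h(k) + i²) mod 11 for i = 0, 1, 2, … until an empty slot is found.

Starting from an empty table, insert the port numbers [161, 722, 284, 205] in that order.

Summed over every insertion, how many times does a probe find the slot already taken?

3

161: h=7 -> slot 7
722: h=7, probe 7,8 -> slot 8
284: h=9 -> slot 9
205: h=7, probe 7,8,0 -> slot 0
Table: [205, -, -, -, -, -, -, 161, 722, 284, -]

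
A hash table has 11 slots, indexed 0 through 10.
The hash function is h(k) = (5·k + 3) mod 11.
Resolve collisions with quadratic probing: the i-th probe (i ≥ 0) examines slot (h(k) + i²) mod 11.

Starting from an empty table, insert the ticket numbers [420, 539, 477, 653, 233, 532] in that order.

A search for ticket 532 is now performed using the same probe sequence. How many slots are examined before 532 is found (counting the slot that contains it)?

420: h=2 => slot 2
539: h=3 => slot 3
477: h=1 => slot 1
653: h=1, probe 1,2,5 => slot 5
233: h=2, probe 2,3,6 => slot 6
532: h=1, probe 1,2,5,10 => slot 10
Table: [-, 477, 420, 539, -, 653, 233, -, -, -, 532]
Lookup 532: h=1, probe 1,2,5,10 → found at 10.

4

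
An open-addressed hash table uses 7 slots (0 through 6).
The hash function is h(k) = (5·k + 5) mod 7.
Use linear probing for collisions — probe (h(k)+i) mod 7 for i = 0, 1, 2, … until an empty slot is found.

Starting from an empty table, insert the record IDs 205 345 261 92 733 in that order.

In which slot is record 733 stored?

Insert 205: h=1, slot 1 empty => index 1.
Insert 345: h=1, slot 1 occupied => index 2.
Insert 261: h=1, slots 1,2 occupied => index 3.
Insert 92: h=3, slot 3 occupied => index 4.
Insert 733: h=2, slots 2,3,4 occupied => index 5.
Table: [∅, 205, 345, 261, 92, 733, ∅]

5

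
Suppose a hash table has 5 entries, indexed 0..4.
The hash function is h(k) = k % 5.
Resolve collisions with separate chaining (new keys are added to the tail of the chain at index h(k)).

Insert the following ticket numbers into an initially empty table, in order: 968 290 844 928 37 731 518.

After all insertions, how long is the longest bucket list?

3

Insert 968: h=3, bucket 3 empty -> new chain.
Insert 290: h=0, bucket 0 empty -> new chain.
Insert 844: h=4, bucket 4 empty -> new chain.
Insert 928: h=3, bucket 3 nonempty -> append to chain.
Insert 37: h=2, bucket 2 empty -> new chain.
Insert 731: h=1, bucket 1 empty -> new chain.
Insert 518: h=3, bucket 3 nonempty -> append to chain.
Final buckets:
0: 290
1: 731
2: 37
3: 968 -> 928 -> 518
4: 844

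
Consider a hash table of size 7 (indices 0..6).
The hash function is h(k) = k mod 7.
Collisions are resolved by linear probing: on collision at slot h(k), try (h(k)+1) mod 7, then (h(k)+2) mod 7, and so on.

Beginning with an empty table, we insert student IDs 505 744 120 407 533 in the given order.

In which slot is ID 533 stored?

Insert 505: h=1, slot 1 empty => index 1.
Insert 744: h=2, slot 2 empty => index 2.
Insert 120: h=1, slots 1,2 occupied => index 3.
Insert 407: h=1, slots 1,2,3 occupied => index 4.
Insert 533: h=1, slots 1,2,3,4 occupied => index 5.
Table: [—, 505, 744, 120, 407, 533, —]

5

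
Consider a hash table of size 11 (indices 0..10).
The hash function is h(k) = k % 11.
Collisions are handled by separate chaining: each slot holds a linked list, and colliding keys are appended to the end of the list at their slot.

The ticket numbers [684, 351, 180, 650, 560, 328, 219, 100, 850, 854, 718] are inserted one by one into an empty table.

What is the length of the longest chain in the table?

3

Insert 684: h=2, bucket 2 empty → new chain.
Insert 351: h=10, bucket 10 empty → new chain.
Insert 180: h=4, bucket 4 empty → new chain.
Insert 650: h=1, bucket 1 empty → new chain.
Insert 560: h=10, bucket 10 nonempty → append to chain.
Insert 328: h=9, bucket 9 empty → new chain.
Insert 219: h=10, bucket 10 nonempty → append to chain.
Insert 100: h=1, bucket 1 nonempty → append to chain.
Insert 850: h=3, bucket 3 empty → new chain.
Insert 854: h=7, bucket 7 empty → new chain.
Insert 718: h=3, bucket 3 nonempty → append to chain.
Final buckets:
0: _
1: 650 -> 100
2: 684
3: 850 -> 718
4: 180
5: _
6: _
7: 854
8: _
9: 328
10: 351 -> 560 -> 219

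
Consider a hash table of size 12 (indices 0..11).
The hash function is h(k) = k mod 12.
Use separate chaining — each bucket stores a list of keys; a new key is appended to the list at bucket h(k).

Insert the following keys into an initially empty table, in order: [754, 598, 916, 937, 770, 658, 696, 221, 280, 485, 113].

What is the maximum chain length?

3

Insert 754: h=10, bucket 10 empty -> new chain.
Insert 598: h=10, bucket 10 nonempty -> append to chain.
Insert 916: h=4, bucket 4 empty -> new chain.
Insert 937: h=1, bucket 1 empty -> new chain.
Insert 770: h=2, bucket 2 empty -> new chain.
Insert 658: h=10, bucket 10 nonempty -> append to chain.
Insert 696: h=0, bucket 0 empty -> new chain.
Insert 221: h=5, bucket 5 empty -> new chain.
Insert 280: h=4, bucket 4 nonempty -> append to chain.
Insert 485: h=5, bucket 5 nonempty -> append to chain.
Insert 113: h=5, bucket 5 nonempty -> append to chain.
Final buckets:
0: 696
1: 937
2: 770
3: _
4: 916 -> 280
5: 221 -> 485 -> 113
6: _
7: _
8: _
9: _
10: 754 -> 598 -> 658
11: _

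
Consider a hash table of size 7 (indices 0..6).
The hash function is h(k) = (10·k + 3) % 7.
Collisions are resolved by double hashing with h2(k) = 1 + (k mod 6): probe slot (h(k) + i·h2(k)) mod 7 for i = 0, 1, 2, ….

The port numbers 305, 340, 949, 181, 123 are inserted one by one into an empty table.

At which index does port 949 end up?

3

305: h=1 → slot 1
340: h=1, h2=5, probe 1,6 → slot 6
949: h=1, h2=2, probe 1,3 → slot 3
181: h=0 → slot 0
123: h=1, h2=4, probe 1,5 → slot 5
Table: [181, 305, —, 949, —, 123, 340]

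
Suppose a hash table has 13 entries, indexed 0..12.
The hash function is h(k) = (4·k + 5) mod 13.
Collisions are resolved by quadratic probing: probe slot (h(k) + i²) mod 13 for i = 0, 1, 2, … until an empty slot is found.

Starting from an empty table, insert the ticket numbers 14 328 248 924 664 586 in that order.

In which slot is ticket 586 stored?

14: h=9 → slot 9
328: h=4 → slot 4
248: h=9, probe 9,10 → slot 10
924: h=9, probe 9,10,0 → slot 0
664: h=9, probe 9,10,0,5 → slot 5
586: h=9, probe 9,10,0,5,12 → slot 12
Table: [924, ., ., ., 328, 664, ., ., ., 14, 248, ., 586]

12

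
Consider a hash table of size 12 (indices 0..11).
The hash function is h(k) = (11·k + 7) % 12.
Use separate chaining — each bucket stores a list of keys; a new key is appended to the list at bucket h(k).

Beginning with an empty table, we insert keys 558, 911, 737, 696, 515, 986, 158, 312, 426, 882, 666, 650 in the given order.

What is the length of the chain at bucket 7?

558 → bucket 1
911 → bucket 8
737 → bucket 2
696 → bucket 7
515 → bucket 8 (collision)
986 → bucket 5
158 → bucket 5 (collision)
312 → bucket 7 (collision)
426 → bucket 1 (collision)
882 → bucket 1 (collision)
666 → bucket 1 (collision)
650 → bucket 5 (collision)
Final buckets:
0: —
1: 558 -> 426 -> 882 -> 666
2: 737
3: —
4: —
5: 986 -> 158 -> 650
6: —
7: 696 -> 312
8: 911 -> 515
9: —
10: —
11: —

2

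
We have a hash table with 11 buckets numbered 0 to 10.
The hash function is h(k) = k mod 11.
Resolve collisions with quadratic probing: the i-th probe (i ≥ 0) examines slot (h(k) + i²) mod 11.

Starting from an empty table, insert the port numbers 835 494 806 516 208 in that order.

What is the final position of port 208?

835: h=10 → slot 10
494: h=10, probe 10,0 → slot 0
806: h=3 → slot 3
516: h=10, probe 10,0,3,8 → slot 8
208: h=10, probe 10,0,3,8,4 → slot 4
Table: [494, _, _, 806, 208, _, _, _, 516, _, 835]

4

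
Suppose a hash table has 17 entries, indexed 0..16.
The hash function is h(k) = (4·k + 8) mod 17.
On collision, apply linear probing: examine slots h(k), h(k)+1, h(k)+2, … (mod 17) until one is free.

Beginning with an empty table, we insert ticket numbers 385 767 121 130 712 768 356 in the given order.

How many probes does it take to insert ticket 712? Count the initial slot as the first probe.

Insert 385: h=1, slot 1 empty -> index 1.
Insert 767: h=16, slot 16 empty -> index 16.
Insert 121: h=16, slot 16 occupied -> index 0.
Insert 130: h=1, slot 1 occupied -> index 2.
Insert 712: h=0, slots 0,1,2 occupied -> index 3.
Insert 768: h=3, slot 3 occupied -> index 4.
Insert 356: h=4, slot 4 occupied -> index 5.
Table: [121, 385, 130, 712, 768, 356, —, —, —, —, —, —, —, —, —, —, 767]

4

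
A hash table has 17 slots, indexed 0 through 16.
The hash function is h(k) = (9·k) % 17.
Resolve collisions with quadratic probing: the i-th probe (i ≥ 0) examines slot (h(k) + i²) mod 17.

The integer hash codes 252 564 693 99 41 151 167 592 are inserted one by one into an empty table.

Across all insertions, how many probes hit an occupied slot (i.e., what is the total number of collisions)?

7

Insert 252: h=7, slot 7 empty -> index 7.
Insert 564: h=10, slot 10 empty -> index 10.
Insert 693: h=15, slot 15 empty -> index 15.
Insert 99: h=7, slot 7 occupied -> index 8.
Insert 41: h=12, slot 12 empty -> index 12.
Insert 151: h=16, slot 16 empty -> index 16.
Insert 167: h=7, slots 7,8 occupied -> index 11.
Insert 592: h=7, slots 7,8,11,16 occupied -> index 6.
Table: [∅, ∅, ∅, ∅, ∅, ∅, 592, 252, 99, ∅, 564, 167, 41, ∅, ∅, 693, 151]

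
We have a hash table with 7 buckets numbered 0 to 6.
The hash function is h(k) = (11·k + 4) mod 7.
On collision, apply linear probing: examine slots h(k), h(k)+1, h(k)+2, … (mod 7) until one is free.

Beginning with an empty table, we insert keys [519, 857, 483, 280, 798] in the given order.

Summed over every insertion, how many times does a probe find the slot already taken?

3

519 hashes to 1; slot 1 is free -> place at 1.
857 hashes to 2; slot 2 is free -> place at 2.
483 hashes to 4; slot 4 is free -> place at 4.
280 hashes to 4; 4 taken -> place at 5.
798 hashes to 4; 4,5 taken -> place at 6.
Table: [—, 519, 857, —, 483, 280, 798]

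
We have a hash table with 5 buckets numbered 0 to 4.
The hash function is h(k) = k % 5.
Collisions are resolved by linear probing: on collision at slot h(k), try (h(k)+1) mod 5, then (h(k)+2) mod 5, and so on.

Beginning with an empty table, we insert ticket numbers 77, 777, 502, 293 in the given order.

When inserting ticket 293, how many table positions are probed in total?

77 hashes to 2; slot 2 is free → place at 2.
777 hashes to 2; 2 taken → place at 3.
502 hashes to 2; 2,3 taken → place at 4.
293 hashes to 3; 3,4 taken → place at 0.
Table: [293, ∅, 77, 777, 502]

3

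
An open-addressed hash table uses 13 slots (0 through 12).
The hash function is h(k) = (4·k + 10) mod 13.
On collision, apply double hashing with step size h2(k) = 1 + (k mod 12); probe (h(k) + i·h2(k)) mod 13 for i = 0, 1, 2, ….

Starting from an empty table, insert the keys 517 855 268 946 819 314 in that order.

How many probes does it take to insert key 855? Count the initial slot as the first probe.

2

517: h=11 -> slot 11
855: h=11, h2=4, probe 11,2 -> slot 2
268: h=3 -> slot 3
946: h=11, h2=11, probe 11,9 -> slot 9
819: h=10 -> slot 10
314: h=5 -> slot 5
Table: [., ., 855, 268, ., 314, ., ., ., 946, 819, 517, .]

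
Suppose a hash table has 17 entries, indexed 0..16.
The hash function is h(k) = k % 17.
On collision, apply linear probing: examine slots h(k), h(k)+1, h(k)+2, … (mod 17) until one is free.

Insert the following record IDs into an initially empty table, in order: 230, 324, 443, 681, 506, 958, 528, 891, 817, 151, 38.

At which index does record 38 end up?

8

230: h=9 -> slot 9
324: h=1 -> slot 1
443: h=1, probe 1,2 -> slot 2
681: h=1, probe 1,2,3 -> slot 3
506: h=13 -> slot 13
958: h=6 -> slot 6
528: h=1, probe 1,2,3,4 -> slot 4
891: h=7 -> slot 7
817: h=1, probe 1,2,3,4,5 -> slot 5
151: h=15 -> slot 15
38: h=4, probe 4,5,6,7,8 -> slot 8
Table: [_, 324, 443, 681, 528, 817, 958, 891, 38, 230, _, _, _, 506, _, 151, _]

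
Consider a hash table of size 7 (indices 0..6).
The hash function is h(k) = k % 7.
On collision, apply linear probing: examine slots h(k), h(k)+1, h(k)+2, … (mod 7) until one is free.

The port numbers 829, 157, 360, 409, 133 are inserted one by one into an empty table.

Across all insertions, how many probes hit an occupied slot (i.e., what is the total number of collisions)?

829: h=3 → slot 3
157: h=3, probe 3,4 → slot 4
360: h=3, probe 3,4,5 → slot 5
409: h=3, probe 3,4,5,6 → slot 6
133: h=0 → slot 0
Table: [133, ., ., 829, 157, 360, 409]

6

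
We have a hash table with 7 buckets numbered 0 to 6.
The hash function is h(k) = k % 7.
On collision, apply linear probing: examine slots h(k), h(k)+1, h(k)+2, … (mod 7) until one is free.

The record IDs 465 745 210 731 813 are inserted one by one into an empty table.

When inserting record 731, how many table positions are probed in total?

3

465: h=3 -> slot 3
745: h=3, probe 3,4 -> slot 4
210: h=0 -> slot 0
731: h=3, probe 3,4,5 -> slot 5
813: h=1 -> slot 1
Table: [210, 813, _, 465, 745, 731, _]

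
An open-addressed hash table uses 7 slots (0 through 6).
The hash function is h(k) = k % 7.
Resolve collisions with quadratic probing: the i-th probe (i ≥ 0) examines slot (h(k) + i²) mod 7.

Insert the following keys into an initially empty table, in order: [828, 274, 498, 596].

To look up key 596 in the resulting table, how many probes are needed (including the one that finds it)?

Insert 828: h=2, slot 2 empty -> index 2.
Insert 274: h=1, slot 1 empty -> index 1.
Insert 498: h=1, slots 1,2 occupied -> index 5.
Insert 596: h=1, slots 1,2,5 occupied -> index 3.
Table: [., 274, 828, 596, ., 498, .]
Lookup 596: h=1, probe 1,2,5,3 → found at 3.

4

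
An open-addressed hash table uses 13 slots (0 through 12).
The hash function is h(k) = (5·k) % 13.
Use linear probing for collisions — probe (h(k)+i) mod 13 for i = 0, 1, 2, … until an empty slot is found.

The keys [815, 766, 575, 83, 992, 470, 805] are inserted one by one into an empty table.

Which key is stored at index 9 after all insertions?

805

815 hashes to 6; slot 6 is free -> place at 6.
766 hashes to 8; slot 8 is free -> place at 8.
575 hashes to 2; slot 2 is free -> place at 2.
83 hashes to 12; slot 12 is free -> place at 12.
992 hashes to 7; slot 7 is free -> place at 7.
470 hashes to 10; slot 10 is free -> place at 10.
805 hashes to 8; 8 taken -> place at 9.
Table: [-, -, 575, -, -, -, 815, 992, 766, 805, 470, -, 83]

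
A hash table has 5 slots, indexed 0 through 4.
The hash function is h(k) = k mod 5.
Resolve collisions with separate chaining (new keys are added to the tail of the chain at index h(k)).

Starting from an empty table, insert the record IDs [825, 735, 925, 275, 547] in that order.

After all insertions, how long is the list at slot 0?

825 → bucket 0
735 → bucket 0 (collision)
925 → bucket 0 (collision)
275 → bucket 0 (collision)
547 → bucket 2
Final buckets:
0: 825 -> 735 -> 925 -> 275
1: —
2: 547
3: —
4: —

4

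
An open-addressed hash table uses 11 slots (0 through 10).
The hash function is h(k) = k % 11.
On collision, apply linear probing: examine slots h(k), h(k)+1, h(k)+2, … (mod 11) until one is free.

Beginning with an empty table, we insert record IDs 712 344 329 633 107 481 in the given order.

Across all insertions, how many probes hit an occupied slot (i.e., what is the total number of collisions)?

4

712 hashes to 8; slot 8 is free -> place at 8.
344 hashes to 3; slot 3 is free -> place at 3.
329 hashes to 10; slot 10 is free -> place at 10.
633 hashes to 6; slot 6 is free -> place at 6.
107 hashes to 8; 8 taken -> place at 9.
481 hashes to 8; 8,9,10 taken -> place at 0.
Table: [481, ∅, ∅, 344, ∅, ∅, 633, ∅, 712, 107, 329]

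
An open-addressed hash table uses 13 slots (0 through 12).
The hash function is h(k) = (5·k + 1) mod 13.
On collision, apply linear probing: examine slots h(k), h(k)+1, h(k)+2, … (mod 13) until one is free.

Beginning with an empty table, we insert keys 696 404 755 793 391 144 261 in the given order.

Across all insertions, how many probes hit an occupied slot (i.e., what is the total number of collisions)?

696: h=10 => slot 10
404: h=6 => slot 6
755: h=6, probe 6,7 => slot 7
793: h=1 => slot 1
391: h=6, probe 6,7,8 => slot 8
144: h=6, probe 6,7,8,9 => slot 9
261: h=6, probe 6,7,8,9,10,11 => slot 11
Table: [., 793, ., ., ., ., 404, 755, 391, 144, 696, 261, .]

11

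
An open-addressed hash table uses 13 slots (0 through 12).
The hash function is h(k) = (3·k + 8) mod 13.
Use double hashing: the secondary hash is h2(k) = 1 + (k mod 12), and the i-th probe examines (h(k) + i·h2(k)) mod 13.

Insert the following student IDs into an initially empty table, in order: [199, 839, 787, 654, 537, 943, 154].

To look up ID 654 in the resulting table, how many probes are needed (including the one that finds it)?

199 hashes to 7; slot 7 is free → place at 7.
839 hashes to 3; slot 3 is free → place at 3.
787 hashes to 3, h2=8; 3 taken → place at 11.
654 hashes to 7, h2=7; 7 taken → place at 1.
537 hashes to 7, h2=10; 7 taken → place at 4.
943 hashes to 3, h2=8; 3,11 taken → place at 6.
154 hashes to 2; slot 2 is free → place at 2.
Table: [∅, 654, 154, 839, 537, ∅, 943, 199, ∅, ∅, ∅, 787, ∅]
Lookup 654: h=7, h2=7, probe 7,1 → found at 1.

2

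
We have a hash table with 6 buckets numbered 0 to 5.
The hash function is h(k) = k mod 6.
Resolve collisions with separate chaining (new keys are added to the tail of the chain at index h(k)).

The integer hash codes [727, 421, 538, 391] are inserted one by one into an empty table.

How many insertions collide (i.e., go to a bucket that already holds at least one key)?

2

Insert 727: h=1, bucket 1 empty -> new chain.
Insert 421: h=1, bucket 1 nonempty -> append to chain.
Insert 538: h=4, bucket 4 empty -> new chain.
Insert 391: h=1, bucket 1 nonempty -> append to chain.
Final buckets:
0: ∅
1: 727 -> 421 -> 391
2: ∅
3: ∅
4: 538
5: ∅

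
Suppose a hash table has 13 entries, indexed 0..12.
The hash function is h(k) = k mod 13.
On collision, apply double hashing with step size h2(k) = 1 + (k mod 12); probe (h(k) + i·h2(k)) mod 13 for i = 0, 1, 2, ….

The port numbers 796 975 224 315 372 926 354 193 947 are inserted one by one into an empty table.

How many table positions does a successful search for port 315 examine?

2

796 hashes to 3; slot 3 is free → place at 3.
975 hashes to 0; slot 0 is free → place at 0.
224 hashes to 3, h2=9; 3 taken → place at 12.
315 hashes to 3, h2=4; 3 taken → place at 7.
372 hashes to 8; slot 8 is free → place at 8.
926 hashes to 3, h2=3; 3 taken → place at 6.
354 hashes to 3, h2=7; 3 taken → place at 10.
193 hashes to 11; slot 11 is free → place at 11.
947 hashes to 11, h2=12; 11,10 taken → place at 9.
Table: [975, _, _, 796, _, _, 926, 315, 372, 947, 354, 193, 224]
Lookup 315: h=3, h2=4, probe 3,7 → found at 7.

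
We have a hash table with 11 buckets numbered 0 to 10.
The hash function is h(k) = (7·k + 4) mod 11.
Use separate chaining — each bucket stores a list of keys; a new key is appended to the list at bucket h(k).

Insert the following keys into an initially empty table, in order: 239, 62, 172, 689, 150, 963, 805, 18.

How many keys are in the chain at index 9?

5

Insert 239: h=5, bucket 5 empty → new chain.
Insert 62: h=9, bucket 9 empty → new chain.
Insert 172: h=9, bucket 9 nonempty → append to chain.
Insert 689: h=9, bucket 9 nonempty → append to chain.
Insert 150: h=9, bucket 9 nonempty → append to chain.
Insert 963: h=2, bucket 2 empty → new chain.
Insert 805: h=7, bucket 7 empty → new chain.
Insert 18: h=9, bucket 9 nonempty → append to chain.
Final buckets:
0: _
1: _
2: 963
3: _
4: _
5: 239
6: _
7: 805
8: _
9: 62 -> 172 -> 689 -> 150 -> 18
10: _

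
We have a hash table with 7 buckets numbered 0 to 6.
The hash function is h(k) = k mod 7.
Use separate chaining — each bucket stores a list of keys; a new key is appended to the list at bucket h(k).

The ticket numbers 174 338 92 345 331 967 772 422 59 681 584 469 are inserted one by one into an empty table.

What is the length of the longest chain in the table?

6

174 → bucket 6
338 → bucket 2
92 → bucket 1
345 → bucket 2 (collision)
331 → bucket 2 (collision)
967 → bucket 1 (collision)
772 → bucket 2 (collision)
422 → bucket 2 (collision)
59 → bucket 3
681 → bucket 2 (collision)
584 → bucket 3 (collision)
469 → bucket 0
Final buckets:
0: 469
1: 92 -> 967
2: 338 -> 345 -> 331 -> 772 -> 422 -> 681
3: 59 -> 584
4: ∅
5: ∅
6: 174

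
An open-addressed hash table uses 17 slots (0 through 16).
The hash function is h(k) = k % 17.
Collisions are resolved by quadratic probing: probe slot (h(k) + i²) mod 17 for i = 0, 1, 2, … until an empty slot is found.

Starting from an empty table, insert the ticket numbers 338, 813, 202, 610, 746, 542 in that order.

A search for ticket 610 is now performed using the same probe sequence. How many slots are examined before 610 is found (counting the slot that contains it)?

Insert 338: h=15, slot 15 empty => index 15.
Insert 813: h=14, slot 14 empty => index 14.
Insert 202: h=15, slot 15 occupied => index 16.
Insert 610: h=15, slots 15,16 occupied => index 2.
Insert 746: h=15, slots 15,16,2 occupied => index 7.
Insert 542: h=15, slots 15,16,2,7,14 occupied => index 6.
Table: [-, -, 610, -, -, -, 542, 746, -, -, -, -, -, -, 813, 338, 202]
Lookup 610: h=15, probe 15,16,2 → found at 2.

3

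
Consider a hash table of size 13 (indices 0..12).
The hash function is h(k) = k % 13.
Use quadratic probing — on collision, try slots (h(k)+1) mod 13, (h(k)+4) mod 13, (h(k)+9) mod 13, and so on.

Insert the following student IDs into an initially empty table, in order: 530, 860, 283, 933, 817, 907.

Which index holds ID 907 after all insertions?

6

Insert 530: h=10, slot 10 empty -> index 10.
Insert 860: h=2, slot 2 empty -> index 2.
Insert 283: h=10, slot 10 occupied -> index 11.
Insert 933: h=10, slots 10,11 occupied -> index 1.
Insert 817: h=11, slot 11 occupied -> index 12.
Insert 907: h=10, slots 10,11,1 occupied -> index 6.
Table: [∅, 933, 860, ∅, ∅, ∅, 907, ∅, ∅, ∅, 530, 283, 817]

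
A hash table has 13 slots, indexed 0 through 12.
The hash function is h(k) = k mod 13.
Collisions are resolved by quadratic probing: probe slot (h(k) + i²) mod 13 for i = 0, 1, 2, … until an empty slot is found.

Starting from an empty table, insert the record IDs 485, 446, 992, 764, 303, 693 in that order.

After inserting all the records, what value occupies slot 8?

Insert 485: h=4, slot 4 empty -> index 4.
Insert 446: h=4, slot 4 occupied -> index 5.
Insert 992: h=4, slots 4,5 occupied -> index 8.
Insert 764: h=10, slot 10 empty -> index 10.
Insert 303: h=4, slots 4,5,8 occupied -> index 0.
Insert 693: h=4, slots 4,5,8,0 occupied -> index 7.
Table: [303, —, —, —, 485, 446, —, 693, 992, —, 764, —, —]

992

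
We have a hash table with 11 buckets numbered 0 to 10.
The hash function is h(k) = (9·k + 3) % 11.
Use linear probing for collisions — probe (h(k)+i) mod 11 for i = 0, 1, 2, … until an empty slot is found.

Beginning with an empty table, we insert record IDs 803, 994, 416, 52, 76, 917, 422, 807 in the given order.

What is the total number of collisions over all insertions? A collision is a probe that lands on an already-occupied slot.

803 hashes to 3; slot 3 is free -> place at 3.
994 hashes to 6; slot 6 is free -> place at 6.
416 hashes to 7; slot 7 is free -> place at 7.
52 hashes to 9; slot 9 is free -> place at 9.
76 hashes to 5; slot 5 is free -> place at 5.
917 hashes to 6; 6,7 taken -> place at 8.
422 hashes to 6; 6,7,8,9 taken -> place at 10.
807 hashes to 6; 6,7,8,9,10 taken -> place at 0.
Table: [807, _, _, 803, _, 76, 994, 416, 917, 52, 422]

11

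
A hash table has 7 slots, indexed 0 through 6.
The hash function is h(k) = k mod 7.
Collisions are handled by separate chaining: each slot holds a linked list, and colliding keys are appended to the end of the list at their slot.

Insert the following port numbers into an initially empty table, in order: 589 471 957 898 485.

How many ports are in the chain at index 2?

589 → bucket 1
471 → bucket 2
957 → bucket 5
898 → bucket 2 (collision)
485 → bucket 2 (collision)
Final buckets:
0: _
1: 589
2: 471 -> 898 -> 485
3: _
4: _
5: 957
6: _

3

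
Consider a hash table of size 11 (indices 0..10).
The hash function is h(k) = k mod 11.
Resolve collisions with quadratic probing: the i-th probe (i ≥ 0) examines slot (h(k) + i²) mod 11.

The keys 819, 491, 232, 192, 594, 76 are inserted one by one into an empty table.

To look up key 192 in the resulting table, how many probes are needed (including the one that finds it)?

2

Insert 819: h=5, slot 5 empty => index 5.
Insert 491: h=7, slot 7 empty => index 7.
Insert 232: h=1, slot 1 empty => index 1.
Insert 192: h=5, slot 5 occupied => index 6.
Insert 594: h=0, slot 0 empty => index 0.
Insert 76: h=10, slot 10 empty => index 10.
Table: [594, 232, -, -, -, 819, 192, 491, -, -, 76]
Lookup 192: h=5, probe 5,6 → found at 6.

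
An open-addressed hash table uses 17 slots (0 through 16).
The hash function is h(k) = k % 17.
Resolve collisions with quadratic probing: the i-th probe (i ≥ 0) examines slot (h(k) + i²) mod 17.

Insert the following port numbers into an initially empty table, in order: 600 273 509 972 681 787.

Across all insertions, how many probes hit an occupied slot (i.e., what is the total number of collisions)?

600 hashes to 5; slot 5 is free -> place at 5.
273 hashes to 1; slot 1 is free -> place at 1.
509 hashes to 16; slot 16 is free -> place at 16.
972 hashes to 3; slot 3 is free -> place at 3.
681 hashes to 1; 1 taken -> place at 2.
787 hashes to 5; 5 taken -> place at 6.
Table: [., 273, 681, 972, ., 600, 787, ., ., ., ., ., ., ., ., ., 509]

2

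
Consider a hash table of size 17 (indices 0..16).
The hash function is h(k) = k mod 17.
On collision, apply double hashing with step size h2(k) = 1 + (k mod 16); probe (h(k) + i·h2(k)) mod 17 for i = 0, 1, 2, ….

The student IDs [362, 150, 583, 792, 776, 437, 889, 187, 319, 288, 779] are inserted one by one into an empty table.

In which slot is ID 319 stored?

9

362: h=5 → slot 5
150: h=14 → slot 14
583: h=5, h2=8, probe 5,13 → slot 13
792: h=10 → slot 10
776: h=11 → slot 11
437: h=12 → slot 12
889: h=5, h2=10, probe 5,15 → slot 15
187: h=0 → slot 0
319: h=13, h2=16, probe 13,12,11,10,9 → slot 9
288: h=16 → slot 16
779: h=14, h2=12, probe 14,9,4 → slot 4
Table: [187, ., ., ., 779, 362, ., ., ., 319, 792, 776, 437, 583, 150, 889, 288]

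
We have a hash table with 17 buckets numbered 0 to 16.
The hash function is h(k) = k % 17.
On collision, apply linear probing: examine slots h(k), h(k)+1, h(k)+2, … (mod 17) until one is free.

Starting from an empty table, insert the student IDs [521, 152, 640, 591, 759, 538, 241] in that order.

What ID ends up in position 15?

521 hashes to 11; slot 11 is free → place at 11.
152 hashes to 16; slot 16 is free → place at 16.
640 hashes to 11; 11 taken → place at 12.
591 hashes to 13; slot 13 is free → place at 13.
759 hashes to 11; 11,12,13 taken → place at 14.
538 hashes to 11; 11,12,13,14 taken → place at 15.
241 hashes to 3; slot 3 is free → place at 3.
Table: [-, -, -, 241, -, -, -, -, -, -, -, 521, 640, 591, 759, 538, 152]

538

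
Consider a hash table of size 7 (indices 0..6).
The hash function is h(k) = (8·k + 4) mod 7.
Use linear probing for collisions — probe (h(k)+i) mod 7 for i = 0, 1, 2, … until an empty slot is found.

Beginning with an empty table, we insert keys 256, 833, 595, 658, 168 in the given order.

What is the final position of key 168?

256 hashes to 1; slot 1 is free => place at 1.
833 hashes to 4; slot 4 is free => place at 4.
595 hashes to 4; 4 taken => place at 5.
658 hashes to 4; 4,5 taken => place at 6.
168 hashes to 4; 4,5,6 taken => place at 0.
Table: [168, 256, -, -, 833, 595, 658]

0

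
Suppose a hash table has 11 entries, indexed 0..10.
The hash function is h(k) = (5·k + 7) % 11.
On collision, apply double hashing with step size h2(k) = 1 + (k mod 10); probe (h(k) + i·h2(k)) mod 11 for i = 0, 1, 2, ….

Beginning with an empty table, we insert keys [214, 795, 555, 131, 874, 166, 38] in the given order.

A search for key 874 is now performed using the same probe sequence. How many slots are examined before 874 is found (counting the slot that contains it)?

214: h=10 -> slot 10
795: h=0 -> slot 0
555: h=10, h2=6, probe 10,5 -> slot 5
131: h=2 -> slot 2
874: h=10, h2=5, probe 10,4 -> slot 4
166: h=1 -> slot 1
38: h=10, h2=9, probe 10,8 -> slot 8
Table: [795, 166, 131, -, 874, 555, -, -, 38, -, 214]
Lookup 874: h=10, h2=5, probe 10,4 → found at 4.

2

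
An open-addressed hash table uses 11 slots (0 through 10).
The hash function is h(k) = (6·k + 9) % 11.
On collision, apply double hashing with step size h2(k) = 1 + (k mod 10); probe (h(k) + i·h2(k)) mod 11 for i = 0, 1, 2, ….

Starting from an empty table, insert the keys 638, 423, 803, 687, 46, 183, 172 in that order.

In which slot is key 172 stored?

5

Insert 638: h=9, slot 9 empty → index 9.
Insert 423: h=6, slot 6 empty → index 6.
Insert 803: h=9, h2=4, slot 9 occupied → index 2.
Insert 687: h=6, h2=8, slot 6 occupied → index 3.
Insert 46: h=10, slot 10 empty → index 10.
Insert 183: h=7, slot 7 empty → index 7.
Insert 172: h=7, h2=3, slots 7,10,2 occupied → index 5.
Table: [—, —, 803, 687, —, 172, 423, 183, —, 638, 46]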